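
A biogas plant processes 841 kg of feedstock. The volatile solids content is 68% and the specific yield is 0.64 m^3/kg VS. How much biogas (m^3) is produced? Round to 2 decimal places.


Compute volatile solids:
  VS = mass * VS_fraction = 841 * 0.68 = 571.88 kg
Calculate biogas volume:
  Biogas = VS * specific_yield = 571.88 * 0.64
  Biogas = 366.00 m^3

366.00


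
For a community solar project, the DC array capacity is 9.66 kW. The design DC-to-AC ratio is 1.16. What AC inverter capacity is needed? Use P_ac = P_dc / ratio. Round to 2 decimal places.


The inverter AC capacity is determined by the DC/AC ratio.
Given: P_dc = 9.66 kW, DC/AC ratio = 1.16
P_ac = P_dc / ratio = 9.66 / 1.16
P_ac = 8.33 kW

8.33


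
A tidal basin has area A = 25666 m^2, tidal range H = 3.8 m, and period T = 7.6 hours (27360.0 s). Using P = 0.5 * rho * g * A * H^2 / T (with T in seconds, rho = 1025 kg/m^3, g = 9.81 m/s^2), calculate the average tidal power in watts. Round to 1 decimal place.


Convert period to seconds: T = 7.6 * 3600 = 27360.0 s
H^2 = 3.8^2 = 14.44
P = 0.5 * rho * g * A * H^2 / T
P = 0.5 * 1025 * 9.81 * 25666 * 14.44 / 27360.0
P = 68103.9 W

68103.9


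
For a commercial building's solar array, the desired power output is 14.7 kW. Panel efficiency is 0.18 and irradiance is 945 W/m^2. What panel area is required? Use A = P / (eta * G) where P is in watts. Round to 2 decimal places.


Convert target power to watts: P = 14.7 * 1000 = 14700.0 W
Compute denominator: eta * G = 0.18 * 945 = 170.1
Required area A = P / (eta * G) = 14700.0 / 170.1
A = 86.42 m^2

86.42


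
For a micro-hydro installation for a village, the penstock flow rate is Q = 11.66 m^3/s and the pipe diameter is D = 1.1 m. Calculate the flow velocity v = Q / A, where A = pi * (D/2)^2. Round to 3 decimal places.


Compute pipe cross-sectional area:
  A = pi * (D/2)^2 = pi * (1.1/2)^2 = 0.9503 m^2
Calculate velocity:
  v = Q / A = 11.66 / 0.9503
  v = 12.269 m/s

12.269


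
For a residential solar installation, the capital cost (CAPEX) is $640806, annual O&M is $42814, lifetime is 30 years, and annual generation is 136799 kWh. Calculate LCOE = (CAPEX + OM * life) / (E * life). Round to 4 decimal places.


Total cost = CAPEX + OM * lifetime = 640806 + 42814 * 30 = 640806 + 1284420 = 1925226
Total generation = annual * lifetime = 136799 * 30 = 4103970 kWh
LCOE = 1925226 / 4103970
LCOE = 0.4691 $/kWh

0.4691


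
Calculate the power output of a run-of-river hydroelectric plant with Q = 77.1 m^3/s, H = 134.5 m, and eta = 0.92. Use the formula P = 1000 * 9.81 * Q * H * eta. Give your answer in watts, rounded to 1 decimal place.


Apply the hydropower formula P = rho * g * Q * H * eta
rho * g = 1000 * 9.81 = 9810.0
P = 9810.0 * 77.1 * 134.5 * 0.92
P = 93590872.7 W

93590872.7


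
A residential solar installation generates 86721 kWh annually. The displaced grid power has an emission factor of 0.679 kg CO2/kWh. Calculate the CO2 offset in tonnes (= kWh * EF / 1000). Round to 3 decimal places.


CO2 offset in kg = generation * emission_factor
CO2 offset = 86721 * 0.679 = 58883.56 kg
Convert to tonnes:
  CO2 offset = 58883.56 / 1000 = 58.884 tonnes

58.884


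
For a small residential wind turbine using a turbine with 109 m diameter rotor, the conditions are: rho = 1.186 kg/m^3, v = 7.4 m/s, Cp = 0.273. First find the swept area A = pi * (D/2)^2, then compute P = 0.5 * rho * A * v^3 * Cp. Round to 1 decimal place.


Step 1 -- Compute swept area:
  A = pi * (D/2)^2 = pi * (109/2)^2 = 9331.32 m^2
Step 2 -- Apply wind power equation:
  P = 0.5 * rho * A * v^3 * Cp
  v^3 = 7.4^3 = 405.224
  P = 0.5 * 1.186 * 9331.32 * 405.224 * 0.273
  P = 612146.5 W

612146.5


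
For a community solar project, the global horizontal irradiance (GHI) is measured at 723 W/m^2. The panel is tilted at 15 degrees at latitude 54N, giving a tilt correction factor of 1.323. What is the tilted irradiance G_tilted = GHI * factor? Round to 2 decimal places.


Identify the given values:
  GHI = 723 W/m^2, tilt correction factor = 1.323
Apply the formula G_tilted = GHI * factor:
  G_tilted = 723 * 1.323
  G_tilted = 956.53 W/m^2

956.53


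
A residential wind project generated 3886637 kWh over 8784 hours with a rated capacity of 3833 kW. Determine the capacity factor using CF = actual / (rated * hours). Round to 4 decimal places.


Capacity factor = actual output / maximum possible output
Maximum possible = rated * hours = 3833 * 8784 = 33669072 kWh
CF = 3886637 / 33669072
CF = 0.1154

0.1154


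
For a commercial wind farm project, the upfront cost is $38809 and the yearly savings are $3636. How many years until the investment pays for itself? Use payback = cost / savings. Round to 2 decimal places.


Simple payback period = initial cost / annual savings
Payback = 38809 / 3636
Payback = 10.67 years

10.67


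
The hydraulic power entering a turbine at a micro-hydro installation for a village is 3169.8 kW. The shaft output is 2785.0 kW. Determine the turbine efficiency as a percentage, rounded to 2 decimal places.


Turbine efficiency = (output power / input power) * 100
eta = (2785.0 / 3169.8) * 100
eta = 87.86%

87.86


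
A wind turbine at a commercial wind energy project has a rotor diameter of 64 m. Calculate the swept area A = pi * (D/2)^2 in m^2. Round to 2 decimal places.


Compute the rotor radius:
  r = D / 2 = 64 / 2 = 32.0 m
Calculate swept area:
  A = pi * r^2 = pi * 32.0^2
  A = 3216.99 m^2

3216.99


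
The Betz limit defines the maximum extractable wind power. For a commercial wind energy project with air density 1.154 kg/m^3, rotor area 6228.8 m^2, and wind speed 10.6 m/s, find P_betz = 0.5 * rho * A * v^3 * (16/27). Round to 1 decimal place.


The Betz coefficient Cp_max = 16/27 = 0.5926
v^3 = 10.6^3 = 1191.016
P_betz = 0.5 * rho * A * v^3 * Cp_max
P_betz = 0.5 * 1.154 * 6228.8 * 1191.016 * 0.5926
P_betz = 2536611.8 W

2536611.8


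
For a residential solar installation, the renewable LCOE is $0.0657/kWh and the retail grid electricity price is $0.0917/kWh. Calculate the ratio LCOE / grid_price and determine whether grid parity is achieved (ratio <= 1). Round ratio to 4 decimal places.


Compare LCOE to grid price:
  LCOE = $0.0657/kWh, Grid price = $0.0917/kWh
  Ratio = LCOE / grid_price = 0.0657 / 0.0917 = 0.7165
  Grid parity achieved (ratio <= 1)? yes

0.7165


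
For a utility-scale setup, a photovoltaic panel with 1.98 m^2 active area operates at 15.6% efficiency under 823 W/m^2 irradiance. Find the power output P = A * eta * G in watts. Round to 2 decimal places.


Use the solar power formula P = A * eta * G.
Given: A = 1.98 m^2, eta = 0.156, G = 823 W/m^2
P = 1.98 * 0.156 * 823
P = 254.21 W

254.21


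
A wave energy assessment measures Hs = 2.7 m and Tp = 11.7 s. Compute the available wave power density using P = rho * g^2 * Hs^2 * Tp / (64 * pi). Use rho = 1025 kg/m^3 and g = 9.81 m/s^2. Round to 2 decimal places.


Apply wave power formula:
  g^2 = 9.81^2 = 96.2361
  Hs^2 = 2.7^2 = 7.29
  Numerator = rho * g^2 * Hs^2 * Tp = 1025 * 96.2361 * 7.29 * 11.7 = 8413472.32
  Denominator = 64 * pi = 201.0619
  P = 8413472.32 / 201.0619 = 41845.18 W/m

41845.18


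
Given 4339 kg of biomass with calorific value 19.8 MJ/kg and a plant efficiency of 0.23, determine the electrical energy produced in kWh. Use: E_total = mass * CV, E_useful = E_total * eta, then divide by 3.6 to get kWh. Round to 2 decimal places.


Total energy = mass * CV = 4339 * 19.8 = 85912.2 MJ
Useful energy = total * eta = 85912.2 * 0.23 = 19759.81 MJ
Convert to kWh: 19759.81 / 3.6
Useful energy = 5488.84 kWh

5488.84


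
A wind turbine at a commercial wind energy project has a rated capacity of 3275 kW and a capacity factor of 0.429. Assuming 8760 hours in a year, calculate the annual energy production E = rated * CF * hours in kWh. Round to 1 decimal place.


Annual energy = rated_kW * capacity_factor * hours_per_year
Given: P_rated = 3275 kW, CF = 0.429, hours = 8760
E = 3275 * 0.429 * 8760
E = 12307581.0 kWh

12307581.0


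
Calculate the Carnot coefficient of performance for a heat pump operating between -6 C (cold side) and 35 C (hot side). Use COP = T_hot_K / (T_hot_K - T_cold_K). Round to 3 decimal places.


Convert to Kelvin:
  T_hot = 35 + 273.15 = 308.15 K
  T_cold = -6 + 273.15 = 267.15 K
Apply Carnot COP formula:
  COP = T_hot_K / (T_hot_K - T_cold_K) = 308.15 / 41.0
  COP = 7.516

7.516


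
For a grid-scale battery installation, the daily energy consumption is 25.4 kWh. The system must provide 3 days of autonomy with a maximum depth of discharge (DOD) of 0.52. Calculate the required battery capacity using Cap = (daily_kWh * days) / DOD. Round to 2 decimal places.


Total energy needed = daily * days = 25.4 * 3 = 76.2 kWh
Account for depth of discharge:
  Cap = total_energy / DOD = 76.2 / 0.52
  Cap = 146.54 kWh

146.54


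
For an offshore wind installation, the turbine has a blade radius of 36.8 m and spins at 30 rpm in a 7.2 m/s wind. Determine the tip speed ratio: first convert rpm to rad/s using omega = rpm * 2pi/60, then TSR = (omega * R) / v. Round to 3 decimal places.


Convert rotational speed to rad/s:
  omega = 30 * 2 * pi / 60 = 3.1416 rad/s
Compute tip speed:
  v_tip = omega * R = 3.1416 * 36.8 = 115.611 m/s
Tip speed ratio:
  TSR = v_tip / v_wind = 115.611 / 7.2 = 16.057

16.057


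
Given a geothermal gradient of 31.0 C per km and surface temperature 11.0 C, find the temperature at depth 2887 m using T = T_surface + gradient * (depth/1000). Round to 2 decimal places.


Convert depth to km: 2887 / 1000 = 2.887 km
Temperature increase = gradient * depth_km = 31.0 * 2.887 = 89.5 C
Temperature at depth = T_surface + delta_T = 11.0 + 89.5
T = 100.50 C

100.50


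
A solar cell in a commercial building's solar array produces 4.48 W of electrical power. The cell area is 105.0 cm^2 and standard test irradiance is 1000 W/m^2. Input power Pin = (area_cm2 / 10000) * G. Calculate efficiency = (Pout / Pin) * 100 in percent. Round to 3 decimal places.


First compute the input power:
  Pin = area_cm2 / 10000 * G = 105.0 / 10000 * 1000 = 10.5 W
Then compute efficiency:
  Efficiency = (Pout / Pin) * 100 = (4.48 / 10.5) * 100
  Efficiency = 42.667%

42.667


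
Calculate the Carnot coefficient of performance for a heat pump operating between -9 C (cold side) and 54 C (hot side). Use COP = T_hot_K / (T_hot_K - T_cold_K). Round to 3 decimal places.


Convert to Kelvin:
  T_hot = 54 + 273.15 = 327.15 K
  T_cold = -9 + 273.15 = 264.15 K
Apply Carnot COP formula:
  COP = T_hot_K / (T_hot_K - T_cold_K) = 327.15 / 63.0
  COP = 5.193

5.193


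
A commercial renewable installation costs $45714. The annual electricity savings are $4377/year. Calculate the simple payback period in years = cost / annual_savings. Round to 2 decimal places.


Simple payback period = initial cost / annual savings
Payback = 45714 / 4377
Payback = 10.44 years

10.44


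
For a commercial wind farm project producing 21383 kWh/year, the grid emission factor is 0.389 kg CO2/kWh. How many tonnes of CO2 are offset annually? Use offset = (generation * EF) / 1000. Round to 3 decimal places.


CO2 offset in kg = generation * emission_factor
CO2 offset = 21383 * 0.389 = 8317.99 kg
Convert to tonnes:
  CO2 offset = 8317.99 / 1000 = 8.318 tonnes

8.318


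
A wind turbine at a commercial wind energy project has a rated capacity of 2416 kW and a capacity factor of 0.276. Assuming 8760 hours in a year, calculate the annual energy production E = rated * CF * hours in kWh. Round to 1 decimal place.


Annual energy = rated_kW * capacity_factor * hours_per_year
Given: P_rated = 2416 kW, CF = 0.276, hours = 8760
E = 2416 * 0.276 * 8760
E = 5841308.2 kWh

5841308.2


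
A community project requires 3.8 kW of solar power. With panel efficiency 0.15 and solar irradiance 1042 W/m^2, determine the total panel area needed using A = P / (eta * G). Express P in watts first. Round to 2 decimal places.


Convert target power to watts: P = 3.8 * 1000 = 3800.0 W
Compute denominator: eta * G = 0.15 * 1042 = 156.3
Required area A = P / (eta * G) = 3800.0 / 156.3
A = 24.31 m^2

24.31


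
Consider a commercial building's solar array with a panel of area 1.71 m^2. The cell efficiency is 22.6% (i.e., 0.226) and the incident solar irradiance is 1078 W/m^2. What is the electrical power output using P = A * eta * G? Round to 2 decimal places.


Use the solar power formula P = A * eta * G.
Given: A = 1.71 m^2, eta = 0.226, G = 1078 W/m^2
P = 1.71 * 0.226 * 1078
P = 416.60 W

416.60


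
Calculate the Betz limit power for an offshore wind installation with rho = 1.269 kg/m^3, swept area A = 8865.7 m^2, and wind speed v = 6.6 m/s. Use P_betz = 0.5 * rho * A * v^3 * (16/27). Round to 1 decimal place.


The Betz coefficient Cp_max = 16/27 = 0.5926
v^3 = 6.6^3 = 287.496
P_betz = 0.5 * rho * A * v^3 * Cp_max
P_betz = 0.5 * 1.269 * 8865.7 * 287.496 * 0.5926
P_betz = 958368.8 W

958368.8


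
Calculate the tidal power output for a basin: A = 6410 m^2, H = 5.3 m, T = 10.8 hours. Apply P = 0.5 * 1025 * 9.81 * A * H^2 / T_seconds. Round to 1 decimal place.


Convert period to seconds: T = 10.8 * 3600 = 38880.0 s
H^2 = 5.3^2 = 28.09
P = 0.5 * rho * g * A * H^2 / T
P = 0.5 * 1025 * 9.81 * 6410 * 28.09 / 38880.0
P = 23283.4 W

23283.4


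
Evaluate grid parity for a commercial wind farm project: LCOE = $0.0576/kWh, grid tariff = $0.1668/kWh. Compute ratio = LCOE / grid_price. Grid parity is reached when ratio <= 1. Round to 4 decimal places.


Compare LCOE to grid price:
  LCOE = $0.0576/kWh, Grid price = $0.1668/kWh
  Ratio = LCOE / grid_price = 0.0576 / 0.1668 = 0.3453
  Grid parity achieved (ratio <= 1)? yes

0.3453


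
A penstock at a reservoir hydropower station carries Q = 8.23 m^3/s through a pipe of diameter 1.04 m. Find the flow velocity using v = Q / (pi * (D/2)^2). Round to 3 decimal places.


Compute pipe cross-sectional area:
  A = pi * (D/2)^2 = pi * (1.04/2)^2 = 0.8495 m^2
Calculate velocity:
  v = Q / A = 8.23 / 0.8495
  v = 9.688 m/s

9.688


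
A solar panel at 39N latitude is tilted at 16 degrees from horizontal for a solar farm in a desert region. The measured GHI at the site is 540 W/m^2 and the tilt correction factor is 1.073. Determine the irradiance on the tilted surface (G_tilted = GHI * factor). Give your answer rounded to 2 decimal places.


Identify the given values:
  GHI = 540 W/m^2, tilt correction factor = 1.073
Apply the formula G_tilted = GHI * factor:
  G_tilted = 540 * 1.073
  G_tilted = 579.42 W/m^2

579.42


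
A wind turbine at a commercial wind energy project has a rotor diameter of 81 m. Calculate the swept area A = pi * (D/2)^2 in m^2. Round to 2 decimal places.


Compute the rotor radius:
  r = D / 2 = 81 / 2 = 40.5 m
Calculate swept area:
  A = pi * r^2 = pi * 40.5^2
  A = 5153.00 m^2

5153.00


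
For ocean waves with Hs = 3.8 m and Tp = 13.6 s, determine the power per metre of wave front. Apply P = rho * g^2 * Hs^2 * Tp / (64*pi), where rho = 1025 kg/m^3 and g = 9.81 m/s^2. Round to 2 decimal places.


Apply wave power formula:
  g^2 = 9.81^2 = 96.2361
  Hs^2 = 3.8^2 = 14.44
  Numerator = rho * g^2 * Hs^2 * Tp = 1025 * 96.2361 * 14.44 * 13.6 = 19371711.02
  Denominator = 64 * pi = 201.0619
  P = 19371711.02 / 201.0619 = 96346.99 W/m

96346.99


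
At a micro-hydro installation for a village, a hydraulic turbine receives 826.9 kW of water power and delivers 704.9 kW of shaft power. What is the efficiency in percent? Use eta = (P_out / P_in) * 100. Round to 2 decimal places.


Turbine efficiency = (output power / input power) * 100
eta = (704.9 / 826.9) * 100
eta = 85.25%

85.25


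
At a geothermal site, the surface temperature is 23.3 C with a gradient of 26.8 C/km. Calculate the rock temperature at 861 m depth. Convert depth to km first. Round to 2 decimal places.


Convert depth to km: 861 / 1000 = 0.861 km
Temperature increase = gradient * depth_km = 26.8 * 0.861 = 23.07 C
Temperature at depth = T_surface + delta_T = 23.3 + 23.07
T = 46.37 C

46.37


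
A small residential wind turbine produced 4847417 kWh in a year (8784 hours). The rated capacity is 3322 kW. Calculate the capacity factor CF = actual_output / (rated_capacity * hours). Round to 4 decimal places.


Capacity factor = actual output / maximum possible output
Maximum possible = rated * hours = 3322 * 8784 = 29180448 kWh
CF = 4847417 / 29180448
CF = 0.1661

0.1661


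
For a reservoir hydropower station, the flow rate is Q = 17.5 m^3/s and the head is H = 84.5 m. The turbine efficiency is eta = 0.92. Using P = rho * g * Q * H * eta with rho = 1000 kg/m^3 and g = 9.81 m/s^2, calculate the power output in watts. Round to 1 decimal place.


Apply the hydropower formula P = rho * g * Q * H * eta
rho * g = 1000 * 9.81 = 9810.0
P = 9810.0 * 17.5 * 84.5 * 0.92
P = 13346014.5 W

13346014.5


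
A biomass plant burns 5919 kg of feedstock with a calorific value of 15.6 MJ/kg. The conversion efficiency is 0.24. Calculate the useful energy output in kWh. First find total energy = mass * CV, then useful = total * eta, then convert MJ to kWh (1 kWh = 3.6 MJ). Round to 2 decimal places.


Total energy = mass * CV = 5919 * 15.6 = 92336.4 MJ
Useful energy = total * eta = 92336.4 * 0.24 = 22160.74 MJ
Convert to kWh: 22160.74 / 3.6
Useful energy = 6155.76 kWh

6155.76


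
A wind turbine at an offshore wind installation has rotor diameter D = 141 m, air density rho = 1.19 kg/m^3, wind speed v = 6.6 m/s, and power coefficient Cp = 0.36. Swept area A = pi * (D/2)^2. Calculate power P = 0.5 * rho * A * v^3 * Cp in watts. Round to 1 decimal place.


Step 1 -- Compute swept area:
  A = pi * (D/2)^2 = pi * (141/2)^2 = 15614.5 m^2
Step 2 -- Apply wind power equation:
  P = 0.5 * rho * A * v^3 * Cp
  v^3 = 6.6^3 = 287.496
  P = 0.5 * 1.19 * 15614.5 * 287.496 * 0.36
  P = 961566.6 W

961566.6


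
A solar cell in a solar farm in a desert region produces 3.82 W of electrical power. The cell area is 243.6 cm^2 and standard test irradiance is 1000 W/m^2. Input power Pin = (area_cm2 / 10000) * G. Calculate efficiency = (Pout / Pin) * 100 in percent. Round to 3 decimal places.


First compute the input power:
  Pin = area_cm2 / 10000 * G = 243.6 / 10000 * 1000 = 24.36 W
Then compute efficiency:
  Efficiency = (Pout / Pin) * 100 = (3.82 / 24.36) * 100
  Efficiency = 15.681%

15.681


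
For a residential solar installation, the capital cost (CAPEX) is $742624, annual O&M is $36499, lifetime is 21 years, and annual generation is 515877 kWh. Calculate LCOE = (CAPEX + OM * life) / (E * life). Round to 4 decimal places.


Total cost = CAPEX + OM * lifetime = 742624 + 36499 * 21 = 742624 + 766479 = 1509103
Total generation = annual * lifetime = 515877 * 21 = 10833417 kWh
LCOE = 1509103 / 10833417
LCOE = 0.1393 $/kWh

0.1393


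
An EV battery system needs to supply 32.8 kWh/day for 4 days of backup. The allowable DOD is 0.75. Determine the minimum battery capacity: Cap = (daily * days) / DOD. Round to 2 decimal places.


Total energy needed = daily * days = 32.8 * 4 = 131.2 kWh
Account for depth of discharge:
  Cap = total_energy / DOD = 131.2 / 0.75
  Cap = 174.93 kWh

174.93


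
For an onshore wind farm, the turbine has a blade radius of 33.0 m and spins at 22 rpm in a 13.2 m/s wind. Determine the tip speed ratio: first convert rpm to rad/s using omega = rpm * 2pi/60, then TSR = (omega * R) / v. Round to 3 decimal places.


Convert rotational speed to rad/s:
  omega = 22 * 2 * pi / 60 = 2.3038 rad/s
Compute tip speed:
  v_tip = omega * R = 2.3038 * 33.0 = 76.027 m/s
Tip speed ratio:
  TSR = v_tip / v_wind = 76.027 / 13.2 = 5.760

5.760


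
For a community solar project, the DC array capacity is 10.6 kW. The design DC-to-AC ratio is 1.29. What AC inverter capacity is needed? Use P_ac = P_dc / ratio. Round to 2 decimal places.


The inverter AC capacity is determined by the DC/AC ratio.
Given: P_dc = 10.6 kW, DC/AC ratio = 1.29
P_ac = P_dc / ratio = 10.6 / 1.29
P_ac = 8.22 kW

8.22


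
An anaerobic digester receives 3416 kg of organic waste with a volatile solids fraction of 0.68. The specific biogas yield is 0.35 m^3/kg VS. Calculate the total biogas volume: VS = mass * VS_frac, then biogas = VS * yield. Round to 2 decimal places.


Compute volatile solids:
  VS = mass * VS_fraction = 3416 * 0.68 = 2322.88 kg
Calculate biogas volume:
  Biogas = VS * specific_yield = 2322.88 * 0.35
  Biogas = 813.01 m^3

813.01


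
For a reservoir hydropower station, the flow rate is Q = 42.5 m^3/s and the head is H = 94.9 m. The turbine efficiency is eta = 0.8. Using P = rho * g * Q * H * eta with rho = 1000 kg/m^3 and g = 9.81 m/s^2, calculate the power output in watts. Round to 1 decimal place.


Apply the hydropower formula P = rho * g * Q * H * eta
rho * g = 1000 * 9.81 = 9810.0
P = 9810.0 * 42.5 * 94.9 * 0.8
P = 31652946.0 W

31652946.0


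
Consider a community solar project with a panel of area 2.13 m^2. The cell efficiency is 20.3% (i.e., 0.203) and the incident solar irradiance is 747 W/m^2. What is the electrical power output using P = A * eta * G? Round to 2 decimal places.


Use the solar power formula P = A * eta * G.
Given: A = 2.13 m^2, eta = 0.203, G = 747 W/m^2
P = 2.13 * 0.203 * 747
P = 323.00 W

323.00


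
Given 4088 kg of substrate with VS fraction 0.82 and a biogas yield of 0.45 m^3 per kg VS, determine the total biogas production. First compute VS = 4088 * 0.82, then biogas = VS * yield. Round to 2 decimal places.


Compute volatile solids:
  VS = mass * VS_fraction = 4088 * 0.82 = 3352.16 kg
Calculate biogas volume:
  Biogas = VS * specific_yield = 3352.16 * 0.45
  Biogas = 1508.47 m^3

1508.47


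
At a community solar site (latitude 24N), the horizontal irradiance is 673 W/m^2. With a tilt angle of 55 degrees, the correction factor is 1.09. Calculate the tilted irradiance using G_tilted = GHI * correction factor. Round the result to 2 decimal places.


Identify the given values:
  GHI = 673 W/m^2, tilt correction factor = 1.09
Apply the formula G_tilted = GHI * factor:
  G_tilted = 673 * 1.09
  G_tilted = 733.57 W/m^2

733.57


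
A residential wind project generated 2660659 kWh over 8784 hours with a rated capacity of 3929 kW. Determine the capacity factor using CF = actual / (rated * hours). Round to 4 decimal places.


Capacity factor = actual output / maximum possible output
Maximum possible = rated * hours = 3929 * 8784 = 34512336 kWh
CF = 2660659 / 34512336
CF = 0.0771

0.0771


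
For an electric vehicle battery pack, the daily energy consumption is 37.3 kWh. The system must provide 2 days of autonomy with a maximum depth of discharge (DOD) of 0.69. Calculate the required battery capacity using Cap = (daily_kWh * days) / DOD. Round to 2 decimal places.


Total energy needed = daily * days = 37.3 * 2 = 74.6 kWh
Account for depth of discharge:
  Cap = total_energy / DOD = 74.6 / 0.69
  Cap = 108.12 kWh

108.12


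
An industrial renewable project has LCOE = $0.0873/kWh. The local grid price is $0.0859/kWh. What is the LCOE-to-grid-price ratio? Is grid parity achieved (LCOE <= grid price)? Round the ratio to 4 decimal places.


Compare LCOE to grid price:
  LCOE = $0.0873/kWh, Grid price = $0.0859/kWh
  Ratio = LCOE / grid_price = 0.0873 / 0.0859 = 1.0163
  Grid parity achieved (ratio <= 1)? no

1.0163


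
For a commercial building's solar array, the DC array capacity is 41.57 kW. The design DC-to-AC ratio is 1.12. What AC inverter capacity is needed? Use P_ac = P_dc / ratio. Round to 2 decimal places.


The inverter AC capacity is determined by the DC/AC ratio.
Given: P_dc = 41.57 kW, DC/AC ratio = 1.12
P_ac = P_dc / ratio = 41.57 / 1.12
P_ac = 37.12 kW

37.12


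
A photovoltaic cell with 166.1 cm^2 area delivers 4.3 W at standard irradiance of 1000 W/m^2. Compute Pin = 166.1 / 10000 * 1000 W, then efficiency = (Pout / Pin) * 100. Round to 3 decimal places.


First compute the input power:
  Pin = area_cm2 / 10000 * G = 166.1 / 10000 * 1000 = 16.61 W
Then compute efficiency:
  Efficiency = (Pout / Pin) * 100 = (4.3 / 16.61) * 100
  Efficiency = 25.888%

25.888


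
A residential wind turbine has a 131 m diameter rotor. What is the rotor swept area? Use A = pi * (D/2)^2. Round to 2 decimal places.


Compute the rotor radius:
  r = D / 2 = 131 / 2 = 65.5 m
Calculate swept area:
  A = pi * r^2 = pi * 65.5^2
  A = 13478.22 m^2

13478.22


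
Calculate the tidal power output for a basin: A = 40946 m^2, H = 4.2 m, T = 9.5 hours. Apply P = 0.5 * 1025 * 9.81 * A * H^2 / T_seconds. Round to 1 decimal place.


Convert period to seconds: T = 9.5 * 3600 = 34200.0 s
H^2 = 4.2^2 = 17.64
P = 0.5 * rho * g * A * H^2 / T
P = 0.5 * 1025 * 9.81 * 40946 * 17.64 / 34200.0
P = 106181.0 W

106181.0


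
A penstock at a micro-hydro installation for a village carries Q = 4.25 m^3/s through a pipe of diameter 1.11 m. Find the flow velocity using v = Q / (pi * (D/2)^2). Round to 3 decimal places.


Compute pipe cross-sectional area:
  A = pi * (D/2)^2 = pi * (1.11/2)^2 = 0.9677 m^2
Calculate velocity:
  v = Q / A = 4.25 / 0.9677
  v = 4.392 m/s

4.392


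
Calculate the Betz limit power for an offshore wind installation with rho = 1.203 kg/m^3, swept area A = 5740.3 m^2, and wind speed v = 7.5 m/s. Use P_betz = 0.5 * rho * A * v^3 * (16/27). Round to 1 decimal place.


The Betz coefficient Cp_max = 16/27 = 0.5926
v^3 = 7.5^3 = 421.875
P_betz = 0.5 * rho * A * v^3 * Cp_max
P_betz = 0.5 * 1.203 * 5740.3 * 421.875 * 0.5926
P_betz = 863197.6 W

863197.6


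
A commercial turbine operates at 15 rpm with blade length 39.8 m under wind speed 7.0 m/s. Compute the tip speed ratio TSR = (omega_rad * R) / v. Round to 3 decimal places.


Convert rotational speed to rad/s:
  omega = 15 * 2 * pi / 60 = 1.5708 rad/s
Compute tip speed:
  v_tip = omega * R = 1.5708 * 39.8 = 62.518 m/s
Tip speed ratio:
  TSR = v_tip / v_wind = 62.518 / 7.0 = 8.931

8.931


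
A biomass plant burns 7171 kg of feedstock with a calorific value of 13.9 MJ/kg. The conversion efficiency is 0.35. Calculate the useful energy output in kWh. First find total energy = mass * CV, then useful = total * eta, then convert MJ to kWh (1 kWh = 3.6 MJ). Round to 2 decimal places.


Total energy = mass * CV = 7171 * 13.9 = 99676.9 MJ
Useful energy = total * eta = 99676.9 * 0.35 = 34886.92 MJ
Convert to kWh: 34886.92 / 3.6
Useful energy = 9690.81 kWh

9690.81


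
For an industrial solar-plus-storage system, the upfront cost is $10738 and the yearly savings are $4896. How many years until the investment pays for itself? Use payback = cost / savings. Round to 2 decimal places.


Simple payback period = initial cost / annual savings
Payback = 10738 / 4896
Payback = 2.19 years

2.19


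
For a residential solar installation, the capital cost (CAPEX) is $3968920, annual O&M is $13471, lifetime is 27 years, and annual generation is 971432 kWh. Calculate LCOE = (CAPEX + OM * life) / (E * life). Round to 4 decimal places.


Total cost = CAPEX + OM * lifetime = 3968920 + 13471 * 27 = 3968920 + 363717 = 4332637
Total generation = annual * lifetime = 971432 * 27 = 26228664 kWh
LCOE = 4332637 / 26228664
LCOE = 0.1652 $/kWh

0.1652


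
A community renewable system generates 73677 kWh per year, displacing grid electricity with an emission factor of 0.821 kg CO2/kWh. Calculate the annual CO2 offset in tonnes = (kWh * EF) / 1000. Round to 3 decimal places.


CO2 offset in kg = generation * emission_factor
CO2 offset = 73677 * 0.821 = 60488.82 kg
Convert to tonnes:
  CO2 offset = 60488.82 / 1000 = 60.489 tonnes

60.489


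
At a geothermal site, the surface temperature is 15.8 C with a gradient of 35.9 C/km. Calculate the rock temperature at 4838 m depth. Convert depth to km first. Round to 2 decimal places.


Convert depth to km: 4838 / 1000 = 4.838 km
Temperature increase = gradient * depth_km = 35.9 * 4.838 = 173.68 C
Temperature at depth = T_surface + delta_T = 15.8 + 173.68
T = 189.48 C

189.48


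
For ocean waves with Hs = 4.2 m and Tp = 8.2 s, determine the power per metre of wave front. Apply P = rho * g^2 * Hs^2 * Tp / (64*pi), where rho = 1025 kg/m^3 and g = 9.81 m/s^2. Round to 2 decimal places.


Apply wave power formula:
  g^2 = 9.81^2 = 96.2361
  Hs^2 = 4.2^2 = 17.64
  Numerator = rho * g^2 * Hs^2 * Tp = 1025 * 96.2361 * 17.64 * 8.2 = 14268368.38
  Denominator = 64 * pi = 201.0619
  P = 14268368.38 / 201.0619 = 70965.04 W/m

70965.04


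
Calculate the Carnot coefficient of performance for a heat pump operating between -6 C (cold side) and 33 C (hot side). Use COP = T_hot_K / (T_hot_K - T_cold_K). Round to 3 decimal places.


Convert to Kelvin:
  T_hot = 33 + 273.15 = 306.15 K
  T_cold = -6 + 273.15 = 267.15 K
Apply Carnot COP formula:
  COP = T_hot_K / (T_hot_K - T_cold_K) = 306.15 / 39.0
  COP = 7.850

7.850


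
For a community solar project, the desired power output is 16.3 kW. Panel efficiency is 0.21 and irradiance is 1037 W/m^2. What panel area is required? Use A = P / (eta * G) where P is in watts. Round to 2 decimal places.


Convert target power to watts: P = 16.3 * 1000 = 16300.0 W
Compute denominator: eta * G = 0.21 * 1037 = 217.77
Required area A = P / (eta * G) = 16300.0 / 217.77
A = 74.85 m^2

74.85


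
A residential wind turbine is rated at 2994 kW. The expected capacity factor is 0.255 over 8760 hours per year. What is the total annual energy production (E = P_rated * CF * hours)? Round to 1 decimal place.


Annual energy = rated_kW * capacity_factor * hours_per_year
Given: P_rated = 2994 kW, CF = 0.255, hours = 8760
E = 2994 * 0.255 * 8760
E = 6687997.2 kWh

6687997.2


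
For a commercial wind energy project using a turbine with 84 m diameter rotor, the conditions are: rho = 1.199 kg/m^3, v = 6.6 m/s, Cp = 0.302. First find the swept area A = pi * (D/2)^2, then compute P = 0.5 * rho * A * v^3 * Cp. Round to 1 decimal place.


Step 1 -- Compute swept area:
  A = pi * (D/2)^2 = pi * (84/2)^2 = 5541.77 m^2
Step 2 -- Apply wind power equation:
  P = 0.5 * rho * A * v^3 * Cp
  v^3 = 6.6^3 = 287.496
  P = 0.5 * 1.199 * 5541.77 * 287.496 * 0.302
  P = 288453.9 W

288453.9


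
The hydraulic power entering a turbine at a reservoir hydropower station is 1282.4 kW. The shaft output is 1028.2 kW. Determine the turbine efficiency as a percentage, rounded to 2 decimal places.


Turbine efficiency = (output power / input power) * 100
eta = (1028.2 / 1282.4) * 100
eta = 80.18%

80.18


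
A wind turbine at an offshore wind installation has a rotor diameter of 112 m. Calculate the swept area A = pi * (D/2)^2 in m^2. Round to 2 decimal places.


Compute the rotor radius:
  r = D / 2 = 112 / 2 = 56.0 m
Calculate swept area:
  A = pi * r^2 = pi * 56.0^2
  A = 9852.03 m^2

9852.03


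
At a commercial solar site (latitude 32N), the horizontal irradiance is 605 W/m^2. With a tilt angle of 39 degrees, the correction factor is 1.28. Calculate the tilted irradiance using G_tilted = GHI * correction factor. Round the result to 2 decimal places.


Identify the given values:
  GHI = 605 W/m^2, tilt correction factor = 1.28
Apply the formula G_tilted = GHI * factor:
  G_tilted = 605 * 1.28
  G_tilted = 774.40 W/m^2

774.40


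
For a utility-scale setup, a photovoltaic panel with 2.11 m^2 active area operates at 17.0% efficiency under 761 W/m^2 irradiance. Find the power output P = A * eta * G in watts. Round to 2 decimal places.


Use the solar power formula P = A * eta * G.
Given: A = 2.11 m^2, eta = 0.17, G = 761 W/m^2
P = 2.11 * 0.17 * 761
P = 272.97 W

272.97


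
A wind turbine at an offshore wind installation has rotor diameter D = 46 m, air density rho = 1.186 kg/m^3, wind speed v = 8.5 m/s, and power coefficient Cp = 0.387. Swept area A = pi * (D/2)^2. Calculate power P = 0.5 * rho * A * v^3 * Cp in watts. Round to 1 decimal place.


Step 1 -- Compute swept area:
  A = pi * (D/2)^2 = pi * (46/2)^2 = 1661.9 m^2
Step 2 -- Apply wind power equation:
  P = 0.5 * rho * A * v^3 * Cp
  v^3 = 8.5^3 = 614.125
  P = 0.5 * 1.186 * 1661.9 * 614.125 * 0.387
  P = 234222.2 W

234222.2


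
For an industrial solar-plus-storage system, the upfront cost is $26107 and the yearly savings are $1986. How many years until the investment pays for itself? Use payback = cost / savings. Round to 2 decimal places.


Simple payback period = initial cost / annual savings
Payback = 26107 / 1986
Payback = 13.15 years

13.15


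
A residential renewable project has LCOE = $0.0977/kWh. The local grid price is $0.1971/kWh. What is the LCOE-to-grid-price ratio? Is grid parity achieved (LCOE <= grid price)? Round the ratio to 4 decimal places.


Compare LCOE to grid price:
  LCOE = $0.0977/kWh, Grid price = $0.1971/kWh
  Ratio = LCOE / grid_price = 0.0977 / 0.1971 = 0.4957
  Grid parity achieved (ratio <= 1)? yes

0.4957


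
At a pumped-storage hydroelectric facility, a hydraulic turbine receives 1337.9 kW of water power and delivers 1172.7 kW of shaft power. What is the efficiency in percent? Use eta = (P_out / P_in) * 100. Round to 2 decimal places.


Turbine efficiency = (output power / input power) * 100
eta = (1172.7 / 1337.9) * 100
eta = 87.65%

87.65


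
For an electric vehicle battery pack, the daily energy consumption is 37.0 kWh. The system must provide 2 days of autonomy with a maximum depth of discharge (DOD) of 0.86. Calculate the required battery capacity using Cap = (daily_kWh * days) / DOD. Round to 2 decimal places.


Total energy needed = daily * days = 37.0 * 2 = 74.0 kWh
Account for depth of discharge:
  Cap = total_energy / DOD = 74.0 / 0.86
  Cap = 86.05 kWh

86.05


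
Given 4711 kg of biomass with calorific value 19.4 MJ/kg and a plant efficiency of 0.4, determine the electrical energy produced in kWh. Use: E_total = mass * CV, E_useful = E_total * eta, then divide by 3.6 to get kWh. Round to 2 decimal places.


Total energy = mass * CV = 4711 * 19.4 = 91393.4 MJ
Useful energy = total * eta = 91393.4 * 0.4 = 36557.36 MJ
Convert to kWh: 36557.36 / 3.6
Useful energy = 10154.82 kWh

10154.82


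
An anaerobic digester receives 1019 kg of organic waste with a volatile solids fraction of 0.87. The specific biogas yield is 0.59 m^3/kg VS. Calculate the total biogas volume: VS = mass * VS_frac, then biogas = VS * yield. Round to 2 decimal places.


Compute volatile solids:
  VS = mass * VS_fraction = 1019 * 0.87 = 886.53 kg
Calculate biogas volume:
  Biogas = VS * specific_yield = 886.53 * 0.59
  Biogas = 523.05 m^3

523.05


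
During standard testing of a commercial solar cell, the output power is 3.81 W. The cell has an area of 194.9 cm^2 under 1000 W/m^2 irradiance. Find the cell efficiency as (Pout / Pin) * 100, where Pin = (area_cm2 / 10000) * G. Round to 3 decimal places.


First compute the input power:
  Pin = area_cm2 / 10000 * G = 194.9 / 10000 * 1000 = 19.49 W
Then compute efficiency:
  Efficiency = (Pout / Pin) * 100 = (3.81 / 19.49) * 100
  Efficiency = 19.548%

19.548


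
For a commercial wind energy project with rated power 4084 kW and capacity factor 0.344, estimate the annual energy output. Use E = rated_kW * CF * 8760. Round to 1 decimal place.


Annual energy = rated_kW * capacity_factor * hours_per_year
Given: P_rated = 4084 kW, CF = 0.344, hours = 8760
E = 4084 * 0.344 * 8760
E = 12306889.0 kWh

12306889.0


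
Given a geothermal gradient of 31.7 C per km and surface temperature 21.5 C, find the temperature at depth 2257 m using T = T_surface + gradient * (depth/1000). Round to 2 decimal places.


Convert depth to km: 2257 / 1000 = 2.257 km
Temperature increase = gradient * depth_km = 31.7 * 2.257 = 71.55 C
Temperature at depth = T_surface + delta_T = 21.5 + 71.55
T = 93.05 C

93.05


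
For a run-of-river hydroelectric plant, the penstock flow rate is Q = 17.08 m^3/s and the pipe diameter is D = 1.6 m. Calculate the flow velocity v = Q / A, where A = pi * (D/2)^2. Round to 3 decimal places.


Compute pipe cross-sectional area:
  A = pi * (D/2)^2 = pi * (1.6/2)^2 = 2.0106 m^2
Calculate velocity:
  v = Q / A = 17.08 / 2.0106
  v = 8.495 m/s

8.495


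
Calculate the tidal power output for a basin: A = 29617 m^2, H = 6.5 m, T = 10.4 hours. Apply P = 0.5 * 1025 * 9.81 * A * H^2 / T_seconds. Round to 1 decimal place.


Convert period to seconds: T = 10.4 * 3600 = 37440.0 s
H^2 = 6.5^2 = 42.25
P = 0.5 * rho * g * A * H^2 / T
P = 0.5 * 1025 * 9.81 * 29617 * 42.25 / 37440.0
P = 168033.1 W

168033.1


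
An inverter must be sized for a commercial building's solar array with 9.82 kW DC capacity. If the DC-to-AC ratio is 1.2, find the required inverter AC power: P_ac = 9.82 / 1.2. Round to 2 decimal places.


The inverter AC capacity is determined by the DC/AC ratio.
Given: P_dc = 9.82 kW, DC/AC ratio = 1.2
P_ac = P_dc / ratio = 9.82 / 1.2
P_ac = 8.18 kW

8.18


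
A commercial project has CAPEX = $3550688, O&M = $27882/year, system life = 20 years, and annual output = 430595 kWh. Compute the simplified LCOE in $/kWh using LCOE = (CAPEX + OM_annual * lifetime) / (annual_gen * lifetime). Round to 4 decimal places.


Total cost = CAPEX + OM * lifetime = 3550688 + 27882 * 20 = 3550688 + 557640 = 4108328
Total generation = annual * lifetime = 430595 * 20 = 8611900 kWh
LCOE = 4108328 / 8611900
LCOE = 0.4771 $/kWh

0.4771


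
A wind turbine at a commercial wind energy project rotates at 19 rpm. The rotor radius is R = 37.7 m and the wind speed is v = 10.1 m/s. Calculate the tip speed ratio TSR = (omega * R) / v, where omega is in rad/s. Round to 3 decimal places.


Convert rotational speed to rad/s:
  omega = 19 * 2 * pi / 60 = 1.9897 rad/s
Compute tip speed:
  v_tip = omega * R = 1.9897 * 37.7 = 75.011 m/s
Tip speed ratio:
  TSR = v_tip / v_wind = 75.011 / 10.1 = 7.427

7.427


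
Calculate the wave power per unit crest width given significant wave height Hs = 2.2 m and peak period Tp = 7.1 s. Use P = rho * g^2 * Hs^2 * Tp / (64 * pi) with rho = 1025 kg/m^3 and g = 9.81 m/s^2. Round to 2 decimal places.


Apply wave power formula:
  g^2 = 9.81^2 = 96.2361
  Hs^2 = 2.2^2 = 4.84
  Numerator = rho * g^2 * Hs^2 * Tp = 1025 * 96.2361 * 4.84 * 7.1 = 3389733.77
  Denominator = 64 * pi = 201.0619
  P = 3389733.77 / 201.0619 = 16859.15 W/m

16859.15


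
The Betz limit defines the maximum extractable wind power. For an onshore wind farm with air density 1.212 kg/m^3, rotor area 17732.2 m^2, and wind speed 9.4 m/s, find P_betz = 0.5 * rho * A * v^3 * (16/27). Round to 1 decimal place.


The Betz coefficient Cp_max = 16/27 = 0.5926
v^3 = 9.4^3 = 830.584
P_betz = 0.5 * rho * A * v^3 * Cp_max
P_betz = 0.5 * 1.212 * 17732.2 * 830.584 * 0.5926
P_betz = 5289017.7 W

5289017.7


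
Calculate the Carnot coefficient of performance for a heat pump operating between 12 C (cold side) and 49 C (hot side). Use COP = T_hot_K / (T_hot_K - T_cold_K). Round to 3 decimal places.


Convert to Kelvin:
  T_hot = 49 + 273.15 = 322.15 K
  T_cold = 12 + 273.15 = 285.15 K
Apply Carnot COP formula:
  COP = T_hot_K / (T_hot_K - T_cold_K) = 322.15 / 37.0
  COP = 8.707

8.707


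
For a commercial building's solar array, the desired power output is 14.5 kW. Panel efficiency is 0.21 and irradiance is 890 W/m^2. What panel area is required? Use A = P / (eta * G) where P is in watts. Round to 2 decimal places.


Convert target power to watts: P = 14.5 * 1000 = 14500.0 W
Compute denominator: eta * G = 0.21 * 890 = 186.9
Required area A = P / (eta * G) = 14500.0 / 186.9
A = 77.58 m^2

77.58


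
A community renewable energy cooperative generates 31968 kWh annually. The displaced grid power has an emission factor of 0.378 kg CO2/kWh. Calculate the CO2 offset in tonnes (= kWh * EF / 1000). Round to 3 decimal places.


CO2 offset in kg = generation * emission_factor
CO2 offset = 31968 * 0.378 = 12083.9 kg
Convert to tonnes:
  CO2 offset = 12083.9 / 1000 = 12.084 tonnes

12.084


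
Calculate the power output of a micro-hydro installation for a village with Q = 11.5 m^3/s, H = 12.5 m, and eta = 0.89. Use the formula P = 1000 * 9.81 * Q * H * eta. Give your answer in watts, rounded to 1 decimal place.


Apply the hydropower formula P = rho * g * Q * H * eta
rho * g = 1000 * 9.81 = 9810.0
P = 9810.0 * 11.5 * 12.5 * 0.89
P = 1255066.9 W

1255066.9
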